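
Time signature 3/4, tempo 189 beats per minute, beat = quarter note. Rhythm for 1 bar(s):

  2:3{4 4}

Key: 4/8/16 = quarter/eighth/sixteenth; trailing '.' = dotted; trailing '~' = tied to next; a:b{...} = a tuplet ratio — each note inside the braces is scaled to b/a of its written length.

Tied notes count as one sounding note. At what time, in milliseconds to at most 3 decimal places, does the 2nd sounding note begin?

note 2 onset = 3/2b = 476.19ms

1. 0.0ms @ 0 + 476.19ms (3/2)
2. 476.19ms @ 3/2 + 476.19ms (3/2)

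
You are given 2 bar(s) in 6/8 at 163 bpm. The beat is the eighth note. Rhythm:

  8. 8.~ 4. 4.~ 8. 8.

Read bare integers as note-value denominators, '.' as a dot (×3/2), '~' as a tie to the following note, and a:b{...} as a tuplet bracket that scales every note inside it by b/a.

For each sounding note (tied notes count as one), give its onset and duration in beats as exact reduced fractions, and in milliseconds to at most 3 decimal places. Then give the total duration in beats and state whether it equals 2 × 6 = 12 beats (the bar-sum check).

1) 0.0ms=0b +552.147ms=3/2b
2) 552.147ms=3/2b +1656.442ms=9/2b
3) 2208.589ms=6b +1656.442ms=9/2b
4) 3865.031ms=21/2b +552.147ms=3/2b
Σ=12b of 12 (163bpm 6/8) — PASS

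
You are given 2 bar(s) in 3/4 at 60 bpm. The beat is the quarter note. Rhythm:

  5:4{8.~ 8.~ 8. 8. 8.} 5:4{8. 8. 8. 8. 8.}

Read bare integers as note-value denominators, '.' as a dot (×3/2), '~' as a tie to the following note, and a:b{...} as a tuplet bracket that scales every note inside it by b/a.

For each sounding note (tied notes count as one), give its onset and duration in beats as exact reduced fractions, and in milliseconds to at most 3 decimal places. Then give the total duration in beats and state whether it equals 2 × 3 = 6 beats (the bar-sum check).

1) 0.0ms=0b +1800.0ms=9/5b
2) 1800.0ms=9/5b +600.0ms=3/5b
3) 2400.0ms=12/5b +600.0ms=3/5b
4) 3000.0ms=3b +600.0ms=3/5b
5) 3600.0ms=18/5b +600.0ms=3/5b
6) 4200.0ms=21/5b +600.0ms=3/5b
7) 4800.0ms=24/5b +600.0ms=3/5b
8) 5400.0ms=27/5b +600.0ms=3/5b
Σ=6b of 6 (60bpm 3/4) — PASS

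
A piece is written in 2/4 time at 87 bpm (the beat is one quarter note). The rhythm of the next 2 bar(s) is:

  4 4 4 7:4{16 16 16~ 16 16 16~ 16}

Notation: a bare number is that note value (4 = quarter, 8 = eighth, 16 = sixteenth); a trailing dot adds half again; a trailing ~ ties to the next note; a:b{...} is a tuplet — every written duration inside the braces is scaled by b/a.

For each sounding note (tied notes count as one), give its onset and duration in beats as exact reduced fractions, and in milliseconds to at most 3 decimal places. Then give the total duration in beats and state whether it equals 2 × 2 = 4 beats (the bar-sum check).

1) 0.0ms=0b +689.655ms=1b
2) 689.655ms=1b +689.655ms=1b
3) 1379.31ms=2b +689.655ms=1b
4) 2068.966ms=3b +98.522ms=1/7b
5) 2167.488ms=22/7b +98.522ms=1/7b
6) 2266.01ms=23/7b +197.044ms=2/7b
7) 2463.054ms=25/7b +98.522ms=1/7b
8) 2561.576ms=26/7b +197.044ms=2/7b
Σ=4b of 4 (87bpm 2/4) — PASS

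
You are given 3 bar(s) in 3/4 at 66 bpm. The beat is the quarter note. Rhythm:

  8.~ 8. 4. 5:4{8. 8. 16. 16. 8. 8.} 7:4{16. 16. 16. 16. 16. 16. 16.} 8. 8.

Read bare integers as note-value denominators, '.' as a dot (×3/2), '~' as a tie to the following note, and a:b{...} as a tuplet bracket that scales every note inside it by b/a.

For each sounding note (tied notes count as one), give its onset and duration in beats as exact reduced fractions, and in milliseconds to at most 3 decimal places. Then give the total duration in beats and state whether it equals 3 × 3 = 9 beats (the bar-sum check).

1) 0.0ms=0b +1363.636ms=3/2b
2) 1363.636ms=3/2b +1363.636ms=3/2b
3) 2727.273ms=3b +545.455ms=3/5b
4) 3272.727ms=18/5b +545.455ms=3/5b
5) 3818.182ms=21/5b +272.727ms=3/10b
6) 4090.909ms=9/2b +272.727ms=3/10b
7) 4363.636ms=24/5b +545.455ms=3/5b
8) 4909.091ms=27/5b +545.455ms=3/5b
9) 5454.545ms=6b +194.805ms=3/14b
10) 5649.351ms=87/14b +194.805ms=3/14b
11) 5844.156ms=45/7b +194.805ms=3/14b
12) 6038.961ms=93/14b +194.805ms=3/14b
13) 6233.766ms=48/7b +194.805ms=3/14b
14) 6428.571ms=99/14b +194.805ms=3/14b
15) 6623.377ms=51/7b +194.805ms=3/14b
16) 6818.182ms=15/2b +681.818ms=3/4b
17) 7500.0ms=33/4b +681.818ms=3/4b
Σ=9b of 9 (66bpm 3/4) — PASS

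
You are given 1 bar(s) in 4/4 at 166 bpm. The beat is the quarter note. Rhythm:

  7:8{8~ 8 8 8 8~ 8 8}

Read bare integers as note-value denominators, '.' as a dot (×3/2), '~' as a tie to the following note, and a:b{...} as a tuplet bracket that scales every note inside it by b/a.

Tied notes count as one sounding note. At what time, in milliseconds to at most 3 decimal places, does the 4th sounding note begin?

note 4 onset = 16/7b = 826.162ms

1. 0.0ms @ 0 + 413.081ms (8/7)
2. 413.081ms @ 8/7 + 206.54ms (4/7)
3. 619.621ms @ 12/7 + 206.54ms (4/7)
4. 826.162ms @ 16/7 + 413.081ms (8/7)
5. 1239.243ms @ 24/7 + 206.54ms (4/7)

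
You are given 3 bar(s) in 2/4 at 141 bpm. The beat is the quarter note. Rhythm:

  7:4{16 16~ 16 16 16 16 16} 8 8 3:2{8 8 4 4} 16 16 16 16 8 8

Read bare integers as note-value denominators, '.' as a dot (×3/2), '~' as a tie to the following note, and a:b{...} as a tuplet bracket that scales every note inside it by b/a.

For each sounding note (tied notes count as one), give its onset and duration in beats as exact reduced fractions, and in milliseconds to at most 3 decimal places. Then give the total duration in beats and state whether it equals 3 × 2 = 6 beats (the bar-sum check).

1) 0.0ms=0b +60.79ms=1/7b
2) 60.79ms=1/7b +121.581ms=2/7b
3) 182.371ms=3/7b +60.79ms=1/7b
4) 243.161ms=4/7b +60.79ms=1/7b
5) 303.951ms=5/7b +60.79ms=1/7b
6) 364.742ms=6/7b +60.79ms=1/7b
7) 425.532ms=1b +212.766ms=1/2b
8) 638.298ms=3/2b +212.766ms=1/2b
9) 851.064ms=2b +141.844ms=1/3b
10) 992.908ms=7/3b +141.844ms=1/3b
11) 1134.752ms=8/3b +283.688ms=2/3b
12) 1418.44ms=10/3b +283.688ms=2/3b
13) 1702.128ms=4b +106.383ms=1/4b
14) 1808.511ms=17/4b +106.383ms=1/4b
15) 1914.894ms=9/2b +106.383ms=1/4b
16) 2021.277ms=19/4b +106.383ms=1/4b
17) 2127.66ms=5b +212.766ms=1/2b
18) 2340.426ms=11/2b +212.766ms=1/2b
Σ=6b of 6 (141bpm 2/4) — PASS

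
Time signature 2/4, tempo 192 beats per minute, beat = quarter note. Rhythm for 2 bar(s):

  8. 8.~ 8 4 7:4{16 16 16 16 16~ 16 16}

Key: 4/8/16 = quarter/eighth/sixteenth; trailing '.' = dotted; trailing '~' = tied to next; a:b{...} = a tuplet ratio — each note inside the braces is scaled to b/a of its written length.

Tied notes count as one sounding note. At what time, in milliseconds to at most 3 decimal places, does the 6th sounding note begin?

1. 0.0ms @ 0 + 234.375ms (3/4)
2. 234.375ms @ 3/4 + 390.625ms (5/4)
3. 625.0ms @ 2 + 312.5ms (1)
4. 937.5ms @ 3 + 44.643ms (1/7)
5. 982.143ms @ 22/7 + 44.643ms (1/7)
6. 1026.786ms @ 23/7 + 44.643ms (1/7)
7. 1071.429ms @ 24/7 + 44.643ms (1/7)
8. 1116.071ms @ 25/7 + 89.286ms (2/7)
9. 1205.357ms @ 27/7 + 44.643ms (1/7)

note 6 onset = 23/7b = 1026.786ms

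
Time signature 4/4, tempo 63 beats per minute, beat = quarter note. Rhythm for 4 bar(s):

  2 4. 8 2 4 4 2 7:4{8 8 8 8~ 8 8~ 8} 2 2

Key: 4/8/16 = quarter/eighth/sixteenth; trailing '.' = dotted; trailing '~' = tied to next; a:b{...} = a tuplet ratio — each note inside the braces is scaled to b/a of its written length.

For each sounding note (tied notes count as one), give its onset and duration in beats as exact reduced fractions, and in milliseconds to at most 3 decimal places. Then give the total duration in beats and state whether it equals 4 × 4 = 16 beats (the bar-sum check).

1) 0.0ms=0b +1904.762ms=2b
2) 1904.762ms=2b +1428.571ms=3/2b
3) 3333.333ms=7/2b +476.19ms=1/2b
4) 3809.524ms=4b +1904.762ms=2b
5) 5714.286ms=6b +952.381ms=1b
6) 6666.667ms=7b +952.381ms=1b
7) 7619.048ms=8b +1904.762ms=2b
8) 9523.81ms=10b +272.109ms=2/7b
9) 9795.918ms=72/7b +272.109ms=2/7b
10) 10068.027ms=74/7b +272.109ms=2/7b
11) 10340.136ms=76/7b +544.218ms=4/7b
12) 10884.354ms=80/7b +544.218ms=4/7b
13) 11428.571ms=12b +1904.762ms=2b
14) 13333.333ms=14b +1904.762ms=2b
Σ=16b of 16 (63bpm 4/4) — PASS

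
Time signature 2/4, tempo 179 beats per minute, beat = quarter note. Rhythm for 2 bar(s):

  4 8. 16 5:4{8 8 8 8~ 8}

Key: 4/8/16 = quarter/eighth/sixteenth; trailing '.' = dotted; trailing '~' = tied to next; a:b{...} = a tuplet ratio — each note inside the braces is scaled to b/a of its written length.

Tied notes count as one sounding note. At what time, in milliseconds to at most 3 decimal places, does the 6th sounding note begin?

note 6 onset = 14/5b = 938.547ms

1. 0.0ms @ 0 + 335.196ms (1)
2. 335.196ms @ 1 + 251.397ms (3/4)
3. 586.592ms @ 7/4 + 83.799ms (1/4)
4. 670.391ms @ 2 + 134.078ms (2/5)
5. 804.469ms @ 12/5 + 134.078ms (2/5)
6. 938.547ms @ 14/5 + 134.078ms (2/5)
7. 1072.626ms @ 16/5 + 268.156ms (4/5)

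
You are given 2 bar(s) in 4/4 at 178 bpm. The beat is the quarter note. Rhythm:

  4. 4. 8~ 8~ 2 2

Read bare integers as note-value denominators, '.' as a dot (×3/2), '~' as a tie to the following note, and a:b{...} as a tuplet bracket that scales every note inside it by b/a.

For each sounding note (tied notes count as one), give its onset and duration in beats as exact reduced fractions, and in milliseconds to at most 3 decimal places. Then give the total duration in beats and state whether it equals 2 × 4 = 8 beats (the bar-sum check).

1) 0.0ms=0b +505.618ms=3/2b
2) 505.618ms=3/2b +505.618ms=3/2b
3) 1011.236ms=3b +1011.236ms=3b
4) 2022.472ms=6b +674.157ms=2b
Σ=8b of 8 (178bpm 4/4) — PASS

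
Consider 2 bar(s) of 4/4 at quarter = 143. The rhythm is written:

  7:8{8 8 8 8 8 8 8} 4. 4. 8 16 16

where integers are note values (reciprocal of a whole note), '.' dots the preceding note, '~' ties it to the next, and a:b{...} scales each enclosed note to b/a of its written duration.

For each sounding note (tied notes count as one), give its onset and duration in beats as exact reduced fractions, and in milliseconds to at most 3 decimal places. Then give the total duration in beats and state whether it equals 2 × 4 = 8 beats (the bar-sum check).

1) 0.0ms=0b +239.76ms=4/7b
2) 239.76ms=4/7b +239.76ms=4/7b
3) 479.52ms=8/7b +239.76ms=4/7b
4) 719.281ms=12/7b +239.76ms=4/7b
5) 959.041ms=16/7b +239.76ms=4/7b
6) 1198.801ms=20/7b +239.76ms=4/7b
7) 1438.561ms=24/7b +239.76ms=4/7b
8) 1678.322ms=4b +629.371ms=3/2b
9) 2307.692ms=11/2b +629.371ms=3/2b
10) 2937.063ms=7b +209.79ms=1/2b
11) 3146.853ms=15/2b +104.895ms=1/4b
12) 3251.748ms=31/4b +104.895ms=1/4b
Σ=8b of 8 (143bpm 4/4) — PASS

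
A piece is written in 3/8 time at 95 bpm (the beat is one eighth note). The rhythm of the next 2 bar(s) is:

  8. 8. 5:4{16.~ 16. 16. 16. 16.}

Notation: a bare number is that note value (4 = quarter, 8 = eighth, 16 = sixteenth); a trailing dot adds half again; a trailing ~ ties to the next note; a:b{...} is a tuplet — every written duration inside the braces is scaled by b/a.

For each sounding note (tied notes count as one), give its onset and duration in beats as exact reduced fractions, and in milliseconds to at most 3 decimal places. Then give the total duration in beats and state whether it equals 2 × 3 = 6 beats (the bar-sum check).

1) 0.0ms=0b +947.368ms=3/2b
2) 947.368ms=3/2b +947.368ms=3/2b
3) 1894.737ms=3b +757.895ms=6/5b
4) 2652.632ms=21/5b +378.947ms=3/5b
5) 3031.579ms=24/5b +378.947ms=3/5b
6) 3410.526ms=27/5b +378.947ms=3/5b
Σ=6b of 6 (95bpm 3/8) — PASS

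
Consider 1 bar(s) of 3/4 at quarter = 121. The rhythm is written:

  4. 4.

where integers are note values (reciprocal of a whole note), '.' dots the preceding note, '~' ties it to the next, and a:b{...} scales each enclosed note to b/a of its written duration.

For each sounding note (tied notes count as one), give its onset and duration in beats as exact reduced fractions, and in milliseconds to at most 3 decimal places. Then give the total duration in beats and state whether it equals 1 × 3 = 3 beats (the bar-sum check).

1) 0.0ms=0b +743.802ms=3/2b
2) 743.802ms=3/2b +743.802ms=3/2b
Σ=3b of 3 (121bpm 3/4) — PASS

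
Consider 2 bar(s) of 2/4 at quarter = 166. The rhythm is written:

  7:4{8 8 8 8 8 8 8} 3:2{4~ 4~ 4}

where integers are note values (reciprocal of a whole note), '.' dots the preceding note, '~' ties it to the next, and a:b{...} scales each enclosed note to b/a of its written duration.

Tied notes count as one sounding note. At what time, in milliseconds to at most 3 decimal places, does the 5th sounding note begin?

note 5 onset = 8/7b = 413.081ms

1. 0.0ms @ 0 + 103.27ms (2/7)
2. 103.27ms @ 2/7 + 103.27ms (2/7)
3. 206.54ms @ 4/7 + 103.27ms (2/7)
4. 309.811ms @ 6/7 + 103.27ms (2/7)
5. 413.081ms @ 8/7 + 103.27ms (2/7)
6. 516.351ms @ 10/7 + 103.27ms (2/7)
7. 619.621ms @ 12/7 + 103.27ms (2/7)
8. 722.892ms @ 2 + 722.892ms (2)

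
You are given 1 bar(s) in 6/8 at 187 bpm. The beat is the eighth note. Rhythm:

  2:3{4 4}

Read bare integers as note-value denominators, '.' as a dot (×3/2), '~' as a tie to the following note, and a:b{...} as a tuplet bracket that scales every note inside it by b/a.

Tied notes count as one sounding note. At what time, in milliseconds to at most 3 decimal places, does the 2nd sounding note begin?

note 2 onset = 3b = 962.567ms

1. 0.0ms @ 0 + 962.567ms (3)
2. 962.567ms @ 3 + 962.567ms (3)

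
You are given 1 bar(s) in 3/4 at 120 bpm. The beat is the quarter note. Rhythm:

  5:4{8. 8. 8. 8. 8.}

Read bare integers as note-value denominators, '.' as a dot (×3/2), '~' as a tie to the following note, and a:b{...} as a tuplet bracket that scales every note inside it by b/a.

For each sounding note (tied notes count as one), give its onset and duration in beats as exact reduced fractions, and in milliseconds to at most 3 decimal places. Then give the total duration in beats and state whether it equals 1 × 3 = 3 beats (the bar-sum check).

1) 0.0ms=0b +300.0ms=3/5b
2) 300.0ms=3/5b +300.0ms=3/5b
3) 600.0ms=6/5b +300.0ms=3/5b
4) 900.0ms=9/5b +300.0ms=3/5b
5) 1200.0ms=12/5b +300.0ms=3/5b
Σ=3b of 3 (120bpm 3/4) — PASS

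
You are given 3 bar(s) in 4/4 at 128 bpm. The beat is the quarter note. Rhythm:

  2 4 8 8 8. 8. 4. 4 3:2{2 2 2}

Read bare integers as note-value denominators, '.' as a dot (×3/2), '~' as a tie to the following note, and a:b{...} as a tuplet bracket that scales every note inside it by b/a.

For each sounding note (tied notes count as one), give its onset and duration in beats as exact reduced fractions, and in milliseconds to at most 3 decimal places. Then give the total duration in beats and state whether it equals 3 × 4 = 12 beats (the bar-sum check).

1) 0.0ms=0b +937.5ms=2b
2) 937.5ms=2b +468.75ms=1b
3) 1406.25ms=3b +234.375ms=1/2b
4) 1640.625ms=7/2b +234.375ms=1/2b
5) 1875.0ms=4b +351.562ms=3/4b
6) 2226.562ms=19/4b +351.562ms=3/4b
7) 2578.125ms=11/2b +703.125ms=3/2b
8) 3281.25ms=7b +468.75ms=1b
9) 3750.0ms=8b +625.0ms=4/3b
10) 4375.0ms=28/3b +625.0ms=4/3b
11) 5000.0ms=32/3b +625.0ms=4/3b
Σ=12b of 12 (128bpm 4/4) — PASS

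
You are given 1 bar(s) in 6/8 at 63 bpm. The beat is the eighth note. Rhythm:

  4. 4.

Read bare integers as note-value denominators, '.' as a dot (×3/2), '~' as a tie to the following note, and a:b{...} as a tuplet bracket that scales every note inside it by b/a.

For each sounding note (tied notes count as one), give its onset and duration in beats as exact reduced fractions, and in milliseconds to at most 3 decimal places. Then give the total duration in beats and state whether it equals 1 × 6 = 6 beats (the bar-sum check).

1) 0.0ms=0b +2857.143ms=3b
2) 2857.143ms=3b +2857.143ms=3b
Σ=6b of 6 (63bpm 6/8) — PASS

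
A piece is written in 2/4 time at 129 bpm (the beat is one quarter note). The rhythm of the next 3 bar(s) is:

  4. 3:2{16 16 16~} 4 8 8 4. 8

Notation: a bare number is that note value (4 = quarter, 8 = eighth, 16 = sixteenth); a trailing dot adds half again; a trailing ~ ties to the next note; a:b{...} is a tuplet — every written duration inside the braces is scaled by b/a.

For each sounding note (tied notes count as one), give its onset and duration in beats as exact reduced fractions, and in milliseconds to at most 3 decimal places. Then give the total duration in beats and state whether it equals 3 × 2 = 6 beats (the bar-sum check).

1) 0.0ms=0b +697.674ms=3/2b
2) 697.674ms=3/2b +77.519ms=1/6b
3) 775.194ms=5/3b +77.519ms=1/6b
4) 852.713ms=11/6b +542.636ms=7/6b
5) 1395.349ms=3b +232.558ms=1/2b
6) 1627.907ms=7/2b +232.558ms=1/2b
7) 1860.465ms=4b +697.674ms=3/2b
8) 2558.14ms=11/2b +232.558ms=1/2b
Σ=6b of 6 (129bpm 2/4) — PASS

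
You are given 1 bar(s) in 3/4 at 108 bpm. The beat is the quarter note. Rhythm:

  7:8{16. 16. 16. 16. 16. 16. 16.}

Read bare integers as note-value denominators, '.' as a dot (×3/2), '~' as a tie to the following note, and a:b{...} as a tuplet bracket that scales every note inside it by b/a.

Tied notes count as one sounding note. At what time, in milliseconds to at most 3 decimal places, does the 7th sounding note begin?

1. 0.0ms @ 0 + 238.095ms (3/7)
2. 238.095ms @ 3/7 + 238.095ms (3/7)
3. 476.19ms @ 6/7 + 238.095ms (3/7)
4. 714.286ms @ 9/7 + 238.095ms (3/7)
5. 952.381ms @ 12/7 + 238.095ms (3/7)
6. 1190.476ms @ 15/7 + 238.095ms (3/7)
7. 1428.571ms @ 18/7 + 238.095ms (3/7)

note 7 onset = 18/7b = 1428.571ms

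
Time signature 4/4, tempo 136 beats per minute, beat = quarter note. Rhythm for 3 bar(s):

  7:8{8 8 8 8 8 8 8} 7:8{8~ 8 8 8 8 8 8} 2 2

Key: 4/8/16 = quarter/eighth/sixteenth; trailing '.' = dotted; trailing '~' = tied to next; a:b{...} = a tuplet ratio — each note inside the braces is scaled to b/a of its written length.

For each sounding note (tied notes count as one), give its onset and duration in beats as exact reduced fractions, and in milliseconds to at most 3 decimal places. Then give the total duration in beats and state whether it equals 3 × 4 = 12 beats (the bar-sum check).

1) 0.0ms=0b +252.101ms=4/7b
2) 252.101ms=4/7b +252.101ms=4/7b
3) 504.202ms=8/7b +252.101ms=4/7b
4) 756.303ms=12/7b +252.101ms=4/7b
5) 1008.403ms=16/7b +252.101ms=4/7b
6) 1260.504ms=20/7b +252.101ms=4/7b
7) 1512.605ms=24/7b +252.101ms=4/7b
8) 1764.706ms=4b +504.202ms=8/7b
9) 2268.908ms=36/7b +252.101ms=4/7b
10) 2521.008ms=40/7b +252.101ms=4/7b
11) 2773.109ms=44/7b +252.101ms=4/7b
12) 3025.21ms=48/7b +252.101ms=4/7b
13) 3277.311ms=52/7b +252.101ms=4/7b
14) 3529.412ms=8b +882.353ms=2b
15) 4411.765ms=10b +882.353ms=2b
Σ=12b of 12 (136bpm 4/4) — PASS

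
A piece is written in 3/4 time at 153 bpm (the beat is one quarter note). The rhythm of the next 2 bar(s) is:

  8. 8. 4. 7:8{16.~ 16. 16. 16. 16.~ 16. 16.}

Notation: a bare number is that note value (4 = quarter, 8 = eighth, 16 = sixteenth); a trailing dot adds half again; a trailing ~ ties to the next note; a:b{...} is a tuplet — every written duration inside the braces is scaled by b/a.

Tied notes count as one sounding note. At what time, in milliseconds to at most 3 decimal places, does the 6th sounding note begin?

1. 0.0ms @ 0 + 294.118ms (3/4)
2. 294.118ms @ 3/4 + 294.118ms (3/4)
3. 588.235ms @ 3/2 + 588.235ms (3/2)
4. 1176.471ms @ 3 + 336.134ms (6/7)
5. 1512.605ms @ 27/7 + 168.067ms (3/7)
6. 1680.672ms @ 30/7 + 168.067ms (3/7)
7. 1848.739ms @ 33/7 + 336.134ms (6/7)
8. 2184.874ms @ 39/7 + 168.067ms (3/7)

note 6 onset = 30/7b = 1680.672ms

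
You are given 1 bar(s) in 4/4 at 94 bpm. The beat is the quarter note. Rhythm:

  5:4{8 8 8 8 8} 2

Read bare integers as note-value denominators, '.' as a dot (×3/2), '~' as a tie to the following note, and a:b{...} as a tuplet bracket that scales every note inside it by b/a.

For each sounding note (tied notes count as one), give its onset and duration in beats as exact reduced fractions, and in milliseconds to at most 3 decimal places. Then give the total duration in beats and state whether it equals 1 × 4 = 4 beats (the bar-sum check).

1) 0.0ms=0b +255.319ms=2/5b
2) 255.319ms=2/5b +255.319ms=2/5b
3) 510.638ms=4/5b +255.319ms=2/5b
4) 765.957ms=6/5b +255.319ms=2/5b
5) 1021.277ms=8/5b +255.319ms=2/5b
6) 1276.596ms=2b +1276.596ms=2b
Σ=4b of 4 (94bpm 4/4) — PASS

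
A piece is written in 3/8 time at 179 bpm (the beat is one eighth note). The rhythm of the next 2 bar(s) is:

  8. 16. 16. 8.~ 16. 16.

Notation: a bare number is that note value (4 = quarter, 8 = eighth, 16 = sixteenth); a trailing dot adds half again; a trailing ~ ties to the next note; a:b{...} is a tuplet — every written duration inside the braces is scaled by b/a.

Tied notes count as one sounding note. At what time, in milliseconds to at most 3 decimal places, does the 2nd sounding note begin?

1. 0.0ms @ 0 + 502.793ms (3/2)
2. 502.793ms @ 3/2 + 251.397ms (3/4)
3. 754.19ms @ 9/4 + 251.397ms (3/4)
4. 1005.587ms @ 3 + 754.19ms (9/4)
5. 1759.777ms @ 21/4 + 251.397ms (3/4)

note 2 onset = 3/2b = 502.793ms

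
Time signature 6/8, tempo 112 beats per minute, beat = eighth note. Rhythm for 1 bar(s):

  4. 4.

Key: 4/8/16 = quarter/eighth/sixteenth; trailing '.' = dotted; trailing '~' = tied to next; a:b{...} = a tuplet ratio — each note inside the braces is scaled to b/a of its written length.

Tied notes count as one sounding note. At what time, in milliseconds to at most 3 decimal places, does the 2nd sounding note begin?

1. 0.0ms @ 0 + 1607.143ms (3)
2. 1607.143ms @ 3 + 1607.143ms (3)

note 2 onset = 3b = 1607.143ms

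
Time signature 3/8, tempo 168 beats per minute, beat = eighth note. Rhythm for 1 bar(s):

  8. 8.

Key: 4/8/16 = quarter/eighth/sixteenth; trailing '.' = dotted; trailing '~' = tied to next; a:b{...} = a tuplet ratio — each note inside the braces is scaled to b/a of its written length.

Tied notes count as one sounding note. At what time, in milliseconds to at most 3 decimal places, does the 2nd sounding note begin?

1. 0.0ms @ 0 + 535.714ms (3/2)
2. 535.714ms @ 3/2 + 535.714ms (3/2)

note 2 onset = 3/2b = 535.714ms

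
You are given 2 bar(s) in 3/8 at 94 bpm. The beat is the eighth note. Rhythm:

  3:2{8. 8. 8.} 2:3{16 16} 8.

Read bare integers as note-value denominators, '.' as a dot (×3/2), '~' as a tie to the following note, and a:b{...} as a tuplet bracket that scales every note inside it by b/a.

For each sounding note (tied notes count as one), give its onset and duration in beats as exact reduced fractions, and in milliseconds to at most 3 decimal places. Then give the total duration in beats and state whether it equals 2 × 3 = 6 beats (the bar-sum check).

1) 0.0ms=0b +638.298ms=1b
2) 638.298ms=1b +638.298ms=1b
3) 1276.596ms=2b +638.298ms=1b
4) 1914.894ms=3b +478.723ms=3/4b
5) 2393.617ms=15/4b +478.723ms=3/4b
6) 2872.34ms=9/2b +957.447ms=3/2b
Σ=6b of 6 (94bpm 3/8) — PASS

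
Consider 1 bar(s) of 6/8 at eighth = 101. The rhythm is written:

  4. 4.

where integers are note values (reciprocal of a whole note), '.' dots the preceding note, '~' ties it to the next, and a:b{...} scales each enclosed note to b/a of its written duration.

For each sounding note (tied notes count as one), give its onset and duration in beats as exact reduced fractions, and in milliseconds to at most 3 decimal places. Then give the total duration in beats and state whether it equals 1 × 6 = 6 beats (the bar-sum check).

1) 0.0ms=0b +1782.178ms=3b
2) 1782.178ms=3b +1782.178ms=3b
Σ=6b of 6 (101bpm 6/8) — PASS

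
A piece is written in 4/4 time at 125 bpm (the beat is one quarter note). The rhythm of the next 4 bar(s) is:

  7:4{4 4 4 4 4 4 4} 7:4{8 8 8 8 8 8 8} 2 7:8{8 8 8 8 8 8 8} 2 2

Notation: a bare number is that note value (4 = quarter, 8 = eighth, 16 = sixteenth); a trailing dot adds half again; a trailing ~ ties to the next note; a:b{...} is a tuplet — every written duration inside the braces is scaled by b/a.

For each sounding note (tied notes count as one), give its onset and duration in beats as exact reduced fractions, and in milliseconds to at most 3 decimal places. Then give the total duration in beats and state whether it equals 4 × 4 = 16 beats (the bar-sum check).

1) 0.0ms=0b +274.286ms=4/7b
2) 274.286ms=4/7b +274.286ms=4/7b
3) 548.571ms=8/7b +274.286ms=4/7b
4) 822.857ms=12/7b +274.286ms=4/7b
5) 1097.143ms=16/7b +274.286ms=4/7b
6) 1371.429ms=20/7b +274.286ms=4/7b
7) 1645.714ms=24/7b +274.286ms=4/7b
8) 1920.0ms=4b +137.143ms=2/7b
9) 2057.143ms=30/7b +137.143ms=2/7b
10) 2194.286ms=32/7b +137.143ms=2/7b
11) 2331.429ms=34/7b +137.143ms=2/7b
12) 2468.571ms=36/7b +137.143ms=2/7b
13) 2605.714ms=38/7b +137.143ms=2/7b
14) 2742.857ms=40/7b +137.143ms=2/7b
15) 2880.0ms=6b +960.0ms=2b
16) 3840.0ms=8b +274.286ms=4/7b
17) 4114.286ms=60/7b +274.286ms=4/7b
18) 4388.571ms=64/7b +274.286ms=4/7b
19) 4662.857ms=68/7b +274.286ms=4/7b
20) 4937.143ms=72/7b +274.286ms=4/7b
21) 5211.429ms=76/7b +274.286ms=4/7b
22) 5485.714ms=80/7b +274.286ms=4/7b
23) 5760.0ms=12b +960.0ms=2b
24) 6720.0ms=14b +960.0ms=2b
Σ=16b of 16 (125bpm 4/4) — PASS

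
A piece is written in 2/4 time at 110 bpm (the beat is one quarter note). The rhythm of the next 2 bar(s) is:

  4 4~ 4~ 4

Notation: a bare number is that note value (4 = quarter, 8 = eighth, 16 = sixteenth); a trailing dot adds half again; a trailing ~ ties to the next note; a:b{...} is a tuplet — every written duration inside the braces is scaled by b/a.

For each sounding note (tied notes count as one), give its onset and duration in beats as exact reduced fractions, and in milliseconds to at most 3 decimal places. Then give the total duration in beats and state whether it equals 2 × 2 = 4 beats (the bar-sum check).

1) 0.0ms=0b +545.455ms=1b
2) 545.455ms=1b +1636.364ms=3b
Σ=4b of 4 (110bpm 2/4) — PASS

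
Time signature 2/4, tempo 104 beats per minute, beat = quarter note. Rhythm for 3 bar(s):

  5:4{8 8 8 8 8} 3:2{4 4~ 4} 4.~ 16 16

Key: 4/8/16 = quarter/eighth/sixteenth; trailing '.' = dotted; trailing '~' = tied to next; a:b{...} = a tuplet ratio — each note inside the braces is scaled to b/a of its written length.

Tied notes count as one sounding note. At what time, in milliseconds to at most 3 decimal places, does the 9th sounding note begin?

1. 0.0ms @ 0 + 230.769ms (2/5)
2. 230.769ms @ 2/5 + 230.769ms (2/5)
3. 461.538ms @ 4/5 + 230.769ms (2/5)
4. 692.308ms @ 6/5 + 230.769ms (2/5)
5. 923.077ms @ 8/5 + 230.769ms (2/5)
6. 1153.846ms @ 2 + 384.615ms (2/3)
7. 1538.462ms @ 8/3 + 769.231ms (4/3)
8. 2307.692ms @ 4 + 1009.615ms (7/4)
9. 3317.308ms @ 23/4 + 144.231ms (1/4)

note 9 onset = 23/4b = 3317.308ms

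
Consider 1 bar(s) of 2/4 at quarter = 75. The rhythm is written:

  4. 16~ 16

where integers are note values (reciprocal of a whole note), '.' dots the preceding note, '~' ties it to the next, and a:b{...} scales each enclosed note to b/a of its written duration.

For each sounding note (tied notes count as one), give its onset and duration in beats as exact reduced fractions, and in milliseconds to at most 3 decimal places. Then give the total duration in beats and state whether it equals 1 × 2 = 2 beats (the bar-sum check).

1) 0.0ms=0b +1200.0ms=3/2b
2) 1200.0ms=3/2b +400.0ms=1/2b
Σ=2b of 2 (75bpm 2/4) — PASS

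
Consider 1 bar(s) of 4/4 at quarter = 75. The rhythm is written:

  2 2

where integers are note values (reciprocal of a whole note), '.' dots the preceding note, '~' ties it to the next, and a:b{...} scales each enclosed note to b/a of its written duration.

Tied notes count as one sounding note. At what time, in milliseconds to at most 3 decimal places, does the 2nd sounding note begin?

note 2 onset = 2b = 1600.0ms

1. 0.0ms @ 0 + 1600.0ms (2)
2. 1600.0ms @ 2 + 1600.0ms (2)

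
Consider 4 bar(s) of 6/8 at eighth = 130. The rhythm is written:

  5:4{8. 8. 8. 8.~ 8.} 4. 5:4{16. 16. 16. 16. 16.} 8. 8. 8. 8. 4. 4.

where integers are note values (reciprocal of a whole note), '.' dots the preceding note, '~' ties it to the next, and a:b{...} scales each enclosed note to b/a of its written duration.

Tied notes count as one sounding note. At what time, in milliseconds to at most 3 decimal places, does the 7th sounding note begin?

note 7 onset = 48/5b = 4430.769ms

1. 0.0ms @ 0 + 553.846ms (6/5)
2. 553.846ms @ 6/5 + 553.846ms (6/5)
3. 1107.692ms @ 12/5 + 553.846ms (6/5)
4. 1661.538ms @ 18/5 + 1107.692ms (12/5)
5. 2769.231ms @ 6 + 1384.615ms (3)
6. 4153.846ms @ 9 + 276.923ms (3/5)
7. 4430.769ms @ 48/5 + 276.923ms (3/5)
8. 4707.692ms @ 51/5 + 276.923ms (3/5)
9. 4984.615ms @ 54/5 + 276.923ms (3/5)
10. 5261.538ms @ 57/5 + 276.923ms (3/5)
11. 5538.462ms @ 12 + 692.308ms (3/2)
12. 6230.769ms @ 27/2 + 692.308ms (3/2)
13. 6923.077ms @ 15 + 692.308ms (3/2)
14. 7615.385ms @ 33/2 + 692.308ms (3/2)
15. 8307.692ms @ 18 + 1384.615ms (3)
16. 9692.308ms @ 21 + 1384.615ms (3)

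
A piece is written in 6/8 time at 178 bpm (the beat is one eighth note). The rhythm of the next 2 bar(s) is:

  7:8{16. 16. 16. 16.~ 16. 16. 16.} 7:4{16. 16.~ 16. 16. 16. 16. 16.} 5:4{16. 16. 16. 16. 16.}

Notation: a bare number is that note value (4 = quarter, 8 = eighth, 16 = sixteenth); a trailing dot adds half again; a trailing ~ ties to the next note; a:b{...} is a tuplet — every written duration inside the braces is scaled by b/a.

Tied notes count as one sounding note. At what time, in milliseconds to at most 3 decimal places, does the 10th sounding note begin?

note 10 onset = 54/7b = 2600.321ms

1. 0.0ms @ 0 + 288.925ms (6/7)
2. 288.925ms @ 6/7 + 288.925ms (6/7)
3. 577.849ms @ 12/7 + 288.925ms (6/7)
4. 866.774ms @ 18/7 + 577.849ms (12/7)
5. 1444.623ms @ 30/7 + 288.925ms (6/7)
6. 1733.547ms @ 36/7 + 288.925ms (6/7)
7. 2022.472ms @ 6 + 144.462ms (3/7)
8. 2166.934ms @ 45/7 + 288.925ms (6/7)
9. 2455.859ms @ 51/7 + 144.462ms (3/7)
10. 2600.321ms @ 54/7 + 144.462ms (3/7)
11. 2744.783ms @ 57/7 + 144.462ms (3/7)
12. 2889.246ms @ 60/7 + 144.462ms (3/7)
13. 3033.708ms @ 9 + 202.247ms (3/5)
14. 3235.955ms @ 48/5 + 202.247ms (3/5)
15. 3438.202ms @ 51/5 + 202.247ms (3/5)
16. 3640.449ms @ 54/5 + 202.247ms (3/5)
17. 3842.697ms @ 57/5 + 202.247ms (3/5)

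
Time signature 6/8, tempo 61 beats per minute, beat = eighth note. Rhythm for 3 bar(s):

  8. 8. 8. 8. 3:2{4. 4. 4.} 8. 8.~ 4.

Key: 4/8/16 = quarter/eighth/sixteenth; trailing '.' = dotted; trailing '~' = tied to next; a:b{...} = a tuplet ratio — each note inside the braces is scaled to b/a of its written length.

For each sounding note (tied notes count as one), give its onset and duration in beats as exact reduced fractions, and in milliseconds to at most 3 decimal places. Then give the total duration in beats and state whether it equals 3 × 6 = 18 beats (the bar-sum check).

1) 0.0ms=0b +1475.41ms=3/2b
2) 1475.41ms=3/2b +1475.41ms=3/2b
3) 2950.82ms=3b +1475.41ms=3/2b
4) 4426.23ms=9/2b +1475.41ms=3/2b
5) 5901.639ms=6b +1967.213ms=2b
6) 7868.852ms=8b +1967.213ms=2b
7) 9836.066ms=10b +1967.213ms=2b
8) 11803.279ms=12b +1475.41ms=3/2b
9) 13278.689ms=27/2b +4426.23ms=9/2b
Σ=18b of 18 (61bpm 6/8) — PASS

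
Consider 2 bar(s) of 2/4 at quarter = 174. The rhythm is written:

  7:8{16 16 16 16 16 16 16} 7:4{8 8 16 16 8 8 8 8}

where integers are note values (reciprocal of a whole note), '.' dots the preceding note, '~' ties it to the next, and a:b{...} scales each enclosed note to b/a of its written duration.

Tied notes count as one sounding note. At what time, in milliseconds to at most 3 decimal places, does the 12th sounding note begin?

1. 0.0ms @ 0 + 98.522ms (2/7)
2. 98.522ms @ 2/7 + 98.522ms (2/7)
3. 197.044ms @ 4/7 + 98.522ms (2/7)
4. 295.567ms @ 6/7 + 98.522ms (2/7)
5. 394.089ms @ 8/7 + 98.522ms (2/7)
6. 492.611ms @ 10/7 + 98.522ms (2/7)
7. 591.133ms @ 12/7 + 98.522ms (2/7)
8. 689.655ms @ 2 + 98.522ms (2/7)
9. 788.177ms @ 16/7 + 98.522ms (2/7)
10. 886.7ms @ 18/7 + 49.261ms (1/7)
11. 935.961ms @ 19/7 + 49.261ms (1/7)
12. 985.222ms @ 20/7 + 98.522ms (2/7)
13. 1083.744ms @ 22/7 + 98.522ms (2/7)
14. 1182.266ms @ 24/7 + 98.522ms (2/7)
15. 1280.788ms @ 26/7 + 98.522ms (2/7)

note 12 onset = 20/7b = 985.222ms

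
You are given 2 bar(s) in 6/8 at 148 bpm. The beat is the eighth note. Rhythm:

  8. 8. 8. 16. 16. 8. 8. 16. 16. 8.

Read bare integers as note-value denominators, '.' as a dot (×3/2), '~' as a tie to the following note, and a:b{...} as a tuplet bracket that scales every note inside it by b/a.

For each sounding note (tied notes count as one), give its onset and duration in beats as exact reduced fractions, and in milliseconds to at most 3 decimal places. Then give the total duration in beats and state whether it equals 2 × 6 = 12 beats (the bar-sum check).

1) 0.0ms=0b +608.108ms=3/2b
2) 608.108ms=3/2b +608.108ms=3/2b
3) 1216.216ms=3b +608.108ms=3/2b
4) 1824.324ms=9/2b +304.054ms=3/4b
5) 2128.378ms=21/4b +304.054ms=3/4b
6) 2432.432ms=6b +608.108ms=3/2b
7) 3040.541ms=15/2b +608.108ms=3/2b
8) 3648.649ms=9b +304.054ms=3/4b
9) 3952.703ms=39/4b +304.054ms=3/4b
10) 4256.757ms=21/2b +608.108ms=3/2b
Σ=12b of 12 (148bpm 6/8) — PASS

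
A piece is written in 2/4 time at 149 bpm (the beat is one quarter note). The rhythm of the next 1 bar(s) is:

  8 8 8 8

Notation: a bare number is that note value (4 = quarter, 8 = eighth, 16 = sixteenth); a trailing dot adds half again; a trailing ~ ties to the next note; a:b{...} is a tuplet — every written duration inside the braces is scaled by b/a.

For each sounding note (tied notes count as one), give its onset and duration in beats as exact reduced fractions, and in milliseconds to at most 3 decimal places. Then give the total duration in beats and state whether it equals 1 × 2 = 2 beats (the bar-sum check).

1) 0.0ms=0b +201.342ms=1/2b
2) 201.342ms=1/2b +201.342ms=1/2b
3) 402.685ms=1b +201.342ms=1/2b
4) 604.027ms=3/2b +201.342ms=1/2b
Σ=2b of 2 (149bpm 2/4) — PASS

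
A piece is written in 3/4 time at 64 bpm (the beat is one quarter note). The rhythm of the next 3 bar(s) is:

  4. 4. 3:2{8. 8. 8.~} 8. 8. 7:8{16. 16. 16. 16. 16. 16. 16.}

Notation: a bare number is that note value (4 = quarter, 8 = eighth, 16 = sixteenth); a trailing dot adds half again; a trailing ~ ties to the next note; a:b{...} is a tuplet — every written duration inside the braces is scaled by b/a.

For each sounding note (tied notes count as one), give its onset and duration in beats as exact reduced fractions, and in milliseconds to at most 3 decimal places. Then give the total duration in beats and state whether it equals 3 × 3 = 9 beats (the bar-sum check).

1) 0.0ms=0b +1406.25ms=3/2b
2) 1406.25ms=3/2b +1406.25ms=3/2b
3) 2812.5ms=3b +468.75ms=1/2b
4) 3281.25ms=7/2b +468.75ms=1/2b
5) 3750.0ms=4b +1171.875ms=5/4b
6) 4921.875ms=21/4b +703.125ms=3/4b
7) 5625.0ms=6b +401.786ms=3/7b
8) 6026.786ms=45/7b +401.786ms=3/7b
9) 6428.571ms=48/7b +401.786ms=3/7b
10) 6830.357ms=51/7b +401.786ms=3/7b
11) 7232.143ms=54/7b +401.786ms=3/7b
12) 7633.929ms=57/7b +401.786ms=3/7b
13) 8035.714ms=60/7b +401.786ms=3/7b
Σ=9b of 9 (64bpm 3/4) — PASS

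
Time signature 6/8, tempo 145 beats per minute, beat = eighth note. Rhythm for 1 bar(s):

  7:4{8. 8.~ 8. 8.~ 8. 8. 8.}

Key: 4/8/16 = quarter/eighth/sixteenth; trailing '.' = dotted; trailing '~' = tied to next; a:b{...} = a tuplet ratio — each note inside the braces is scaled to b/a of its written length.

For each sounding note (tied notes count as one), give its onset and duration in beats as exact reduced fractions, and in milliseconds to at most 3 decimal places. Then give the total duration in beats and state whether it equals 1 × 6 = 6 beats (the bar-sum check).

1) 0.0ms=0b +354.68ms=6/7b
2) 354.68ms=6/7b +709.36ms=12/7b
3) 1064.039ms=18/7b +709.36ms=12/7b
4) 1773.399ms=30/7b +354.68ms=6/7b
5) 2128.079ms=36/7b +354.68ms=6/7b
Σ=6b of 6 (145bpm 6/8) — PASS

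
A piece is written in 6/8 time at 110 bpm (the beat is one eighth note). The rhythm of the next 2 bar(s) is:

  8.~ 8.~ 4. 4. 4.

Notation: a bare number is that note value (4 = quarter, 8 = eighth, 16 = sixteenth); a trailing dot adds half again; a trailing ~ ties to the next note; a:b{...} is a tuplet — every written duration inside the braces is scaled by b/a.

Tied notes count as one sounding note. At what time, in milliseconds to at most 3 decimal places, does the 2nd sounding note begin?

note 2 onset = 6b = 3272.727ms

1. 0.0ms @ 0 + 3272.727ms (6)
2. 3272.727ms @ 6 + 1636.364ms (3)
3. 4909.091ms @ 9 + 1636.364ms (3)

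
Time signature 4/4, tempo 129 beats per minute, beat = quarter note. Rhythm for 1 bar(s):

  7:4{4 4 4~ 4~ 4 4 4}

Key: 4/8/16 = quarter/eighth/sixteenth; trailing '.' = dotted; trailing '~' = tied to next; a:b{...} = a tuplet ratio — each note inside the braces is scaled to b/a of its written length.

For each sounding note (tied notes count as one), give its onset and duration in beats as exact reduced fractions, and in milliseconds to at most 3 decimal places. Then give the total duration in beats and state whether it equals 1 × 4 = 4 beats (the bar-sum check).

1) 0.0ms=0b +265.781ms=4/7b
2) 265.781ms=4/7b +265.781ms=4/7b
3) 531.561ms=8/7b +797.342ms=12/7b
4) 1328.904ms=20/7b +265.781ms=4/7b
5) 1594.684ms=24/7b +265.781ms=4/7b
Σ=4b of 4 (129bpm 4/4) — PASS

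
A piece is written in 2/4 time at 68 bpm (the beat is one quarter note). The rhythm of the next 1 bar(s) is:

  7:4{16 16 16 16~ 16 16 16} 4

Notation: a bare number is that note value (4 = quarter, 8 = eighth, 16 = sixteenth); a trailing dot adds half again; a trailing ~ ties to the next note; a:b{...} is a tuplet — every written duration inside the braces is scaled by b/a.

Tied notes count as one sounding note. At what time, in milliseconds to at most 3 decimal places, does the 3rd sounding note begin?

note 3 onset = 2/7b = 252.101ms

1. 0.0ms @ 0 + 126.05ms (1/7)
2. 126.05ms @ 1/7 + 126.05ms (1/7)
3. 252.101ms @ 2/7 + 126.05ms (1/7)
4. 378.151ms @ 3/7 + 252.101ms (2/7)
5. 630.252ms @ 5/7 + 126.05ms (1/7)
6. 756.303ms @ 6/7 + 126.05ms (1/7)
7. 882.353ms @ 1 + 882.353ms (1)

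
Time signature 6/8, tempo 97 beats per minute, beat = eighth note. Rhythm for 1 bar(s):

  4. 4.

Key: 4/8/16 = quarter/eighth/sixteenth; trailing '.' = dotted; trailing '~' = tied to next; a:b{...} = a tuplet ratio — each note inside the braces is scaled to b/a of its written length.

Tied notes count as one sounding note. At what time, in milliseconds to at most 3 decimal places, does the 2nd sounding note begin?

note 2 onset = 3b = 1855.67ms

1. 0.0ms @ 0 + 1855.67ms (3)
2. 1855.67ms @ 3 + 1855.67ms (3)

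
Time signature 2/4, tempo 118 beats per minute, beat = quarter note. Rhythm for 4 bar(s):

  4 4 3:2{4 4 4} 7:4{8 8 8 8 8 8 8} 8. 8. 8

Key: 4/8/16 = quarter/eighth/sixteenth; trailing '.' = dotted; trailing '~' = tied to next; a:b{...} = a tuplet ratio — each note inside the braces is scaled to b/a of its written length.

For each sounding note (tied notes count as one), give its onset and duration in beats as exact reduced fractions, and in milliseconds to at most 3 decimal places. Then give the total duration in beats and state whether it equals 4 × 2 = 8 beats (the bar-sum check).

1) 0.0ms=0b +508.475ms=1b
2) 508.475ms=1b +508.475ms=1b
3) 1016.949ms=2b +338.983ms=2/3b
4) 1355.932ms=8/3b +338.983ms=2/3b
5) 1694.915ms=10/3b +338.983ms=2/3b
6) 2033.898ms=4b +145.278ms=2/7b
7) 2179.177ms=30/7b +145.278ms=2/7b
8) 2324.455ms=32/7b +145.278ms=2/7b
9) 2469.734ms=34/7b +145.278ms=2/7b
10) 2615.012ms=36/7b +145.278ms=2/7b
11) 2760.291ms=38/7b +145.278ms=2/7b
12) 2905.569ms=40/7b +145.278ms=2/7b
13) 3050.847ms=6b +381.356ms=3/4b
14) 3432.203ms=27/4b +381.356ms=3/4b
15) 3813.559ms=15/2b +254.237ms=1/2b
Σ=8b of 8 (118bpm 2/4) — PASS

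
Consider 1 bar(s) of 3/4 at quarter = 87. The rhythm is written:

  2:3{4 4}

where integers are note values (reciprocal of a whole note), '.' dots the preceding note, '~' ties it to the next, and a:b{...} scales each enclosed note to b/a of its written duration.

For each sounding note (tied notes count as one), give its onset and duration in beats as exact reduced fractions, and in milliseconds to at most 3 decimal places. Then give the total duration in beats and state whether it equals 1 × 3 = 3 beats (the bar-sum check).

1) 0.0ms=0b +1034.483ms=3/2b
2) 1034.483ms=3/2b +1034.483ms=3/2b
Σ=3b of 3 (87bpm 3/4) — PASS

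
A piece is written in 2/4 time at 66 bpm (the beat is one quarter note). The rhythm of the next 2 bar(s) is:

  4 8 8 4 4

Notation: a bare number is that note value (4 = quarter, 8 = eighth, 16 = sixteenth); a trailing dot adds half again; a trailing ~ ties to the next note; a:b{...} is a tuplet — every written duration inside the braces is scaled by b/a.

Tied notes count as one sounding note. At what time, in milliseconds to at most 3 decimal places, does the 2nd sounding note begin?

1. 0.0ms @ 0 + 909.091ms (1)
2. 909.091ms @ 1 + 454.545ms (1/2)
3. 1363.636ms @ 3/2 + 454.545ms (1/2)
4. 1818.182ms @ 2 + 909.091ms (1)
5. 2727.273ms @ 3 + 909.091ms (1)

note 2 onset = 1b = 909.091ms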